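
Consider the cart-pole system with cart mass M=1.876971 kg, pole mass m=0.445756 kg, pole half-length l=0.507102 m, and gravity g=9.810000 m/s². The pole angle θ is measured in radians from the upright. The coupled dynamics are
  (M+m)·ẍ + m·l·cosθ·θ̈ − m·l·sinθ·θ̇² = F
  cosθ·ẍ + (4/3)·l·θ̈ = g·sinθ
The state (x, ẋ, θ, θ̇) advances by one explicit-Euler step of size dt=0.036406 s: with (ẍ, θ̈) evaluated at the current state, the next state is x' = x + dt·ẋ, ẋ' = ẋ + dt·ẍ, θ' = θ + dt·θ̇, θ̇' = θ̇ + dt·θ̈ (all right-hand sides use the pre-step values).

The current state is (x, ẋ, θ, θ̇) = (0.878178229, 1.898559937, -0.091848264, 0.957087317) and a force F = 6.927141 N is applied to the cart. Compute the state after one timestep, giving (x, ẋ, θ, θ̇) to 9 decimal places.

sinθ=-0.091719178, cosθ=0.995784913
temp = (F + m·l·θ̇²·sinθ)/(M+m) = (6.927141 + -0.018991348)/2.322727 = 2.974154798
θ̈ = (g·sinθ − cosθ·temp)/(l·(4/3 − m·cos²θ/(M+m))) = -6.661733978
ẍ = temp − m·l·θ̈·cosθ/(M+m) = 3.619730507
Euler: x'=0.878178229+0.036406·1.898559937=0.947297202, ẋ'=1.898559937+0.036406·3.619730507=2.030339846
       θ'=-0.091848264+0.036406·0.957087317=-0.057004543, θ̇'=0.957087317+0.036406·-6.661733978=0.714560230

(0.947297202, 2.030339846, -0.057004543, 0.714560230)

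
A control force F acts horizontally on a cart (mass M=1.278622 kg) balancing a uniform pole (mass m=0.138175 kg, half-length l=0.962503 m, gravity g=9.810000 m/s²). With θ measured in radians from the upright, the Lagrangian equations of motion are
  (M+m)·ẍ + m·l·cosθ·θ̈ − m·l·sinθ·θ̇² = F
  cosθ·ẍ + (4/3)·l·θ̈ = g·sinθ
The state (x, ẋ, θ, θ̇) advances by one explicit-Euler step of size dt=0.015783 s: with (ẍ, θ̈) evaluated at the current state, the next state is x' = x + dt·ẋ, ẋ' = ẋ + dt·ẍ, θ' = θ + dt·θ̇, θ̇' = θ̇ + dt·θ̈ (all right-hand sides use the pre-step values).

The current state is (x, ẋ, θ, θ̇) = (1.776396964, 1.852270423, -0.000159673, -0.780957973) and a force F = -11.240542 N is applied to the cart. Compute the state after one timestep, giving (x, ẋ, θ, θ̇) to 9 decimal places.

(1.805631348, 1.717171623, -0.012485533, -0.675705775)

sinθ=-0.000159673, cosθ=0.999999987
temp = (F + m·l·θ̇²·sinθ)/(M+m) = (-11.240542 + -0.000012951)/1.416797 = -7.933779470
θ̈ = (g·sinθ − cosθ·temp)/(l·(4/3 − m·cos²θ/(M+m))) = 6.668706727
ẍ = temp − m·l·θ̈·cosθ/(M+m) = -8.559766809
Euler: x'=1.776396964+0.015783·1.852270423=1.805631348, ẋ'=1.852270423+0.015783·-8.559766809=1.717171623
       θ'=-0.000159673+0.015783·-0.780957973=-0.012485533, θ̇'=-0.780957973+0.015783·6.668706727=-0.675705775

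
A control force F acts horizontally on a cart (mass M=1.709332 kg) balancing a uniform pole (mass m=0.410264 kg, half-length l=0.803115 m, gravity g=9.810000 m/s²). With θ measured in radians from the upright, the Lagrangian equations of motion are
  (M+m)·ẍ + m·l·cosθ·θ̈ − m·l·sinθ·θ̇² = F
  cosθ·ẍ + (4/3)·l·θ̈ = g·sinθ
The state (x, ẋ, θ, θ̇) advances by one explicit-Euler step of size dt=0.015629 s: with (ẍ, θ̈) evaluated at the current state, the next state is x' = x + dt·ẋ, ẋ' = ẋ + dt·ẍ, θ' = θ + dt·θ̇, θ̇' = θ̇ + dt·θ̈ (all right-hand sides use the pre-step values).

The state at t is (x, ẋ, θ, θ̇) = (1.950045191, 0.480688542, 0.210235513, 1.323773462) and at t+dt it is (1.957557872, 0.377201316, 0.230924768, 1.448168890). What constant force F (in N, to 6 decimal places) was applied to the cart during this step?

F = -11.590623 N

ẍ = (ẋ'−ẋ)/dt = (0.377201316−0.480688542)/0.015629 = -6.621487
θ̈ = (θ̇'−θ̇)/dt = (1.448168890−1.323773462)/0.015629 = 7.959270
sinθ=0.208690, cosθ=0.977982
F = (M+m)·ẍ + m·l·cosθ·θ̈ − m·l·sinθ·θ̇² = -14.034878 + 2.564751 − 0.120495 = -11.590623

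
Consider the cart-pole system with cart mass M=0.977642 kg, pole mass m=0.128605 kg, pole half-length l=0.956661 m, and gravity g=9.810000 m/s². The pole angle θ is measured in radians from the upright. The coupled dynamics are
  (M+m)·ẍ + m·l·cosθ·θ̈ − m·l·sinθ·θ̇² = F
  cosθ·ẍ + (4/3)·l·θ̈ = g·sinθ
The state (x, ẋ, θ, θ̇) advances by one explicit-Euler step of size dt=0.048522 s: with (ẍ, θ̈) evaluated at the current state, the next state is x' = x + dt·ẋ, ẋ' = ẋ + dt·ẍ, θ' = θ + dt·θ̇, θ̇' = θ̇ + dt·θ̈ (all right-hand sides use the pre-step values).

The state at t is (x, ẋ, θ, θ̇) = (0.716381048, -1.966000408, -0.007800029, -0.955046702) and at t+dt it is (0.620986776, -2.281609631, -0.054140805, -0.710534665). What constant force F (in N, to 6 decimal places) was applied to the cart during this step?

ẍ = (ẋ'−ẋ)/dt = (-2.281609631−-1.966000408)/0.048522 = -6.504456
θ̈ = (θ̇'−θ̇)/dt = (-0.710534665−-0.955046702)/0.048522 = 5.039199
sinθ=-0.007800, cosθ=0.999970
F = (M+m)·ẍ + m·l·cosθ·θ̈ − m·l·sinθ·θ̇² = -7.195535 + 0.619961 − -0.000875 = -6.574699

F = -6.574699 N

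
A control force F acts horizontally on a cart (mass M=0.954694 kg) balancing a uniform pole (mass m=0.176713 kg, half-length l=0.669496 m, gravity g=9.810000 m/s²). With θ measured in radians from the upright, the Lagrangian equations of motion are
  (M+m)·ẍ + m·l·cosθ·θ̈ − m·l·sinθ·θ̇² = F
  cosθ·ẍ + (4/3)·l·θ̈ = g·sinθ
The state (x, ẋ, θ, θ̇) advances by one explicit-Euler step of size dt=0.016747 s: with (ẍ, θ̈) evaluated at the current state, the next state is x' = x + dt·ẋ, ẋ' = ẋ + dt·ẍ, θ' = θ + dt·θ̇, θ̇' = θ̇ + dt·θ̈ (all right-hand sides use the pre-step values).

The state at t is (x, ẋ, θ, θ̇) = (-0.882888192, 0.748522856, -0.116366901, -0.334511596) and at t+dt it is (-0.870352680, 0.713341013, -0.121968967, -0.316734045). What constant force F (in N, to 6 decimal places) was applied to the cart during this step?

ẍ = (ẋ'−ẋ)/dt = (0.713341013−0.748522856)/0.016747 = -2.100785
θ̈ = (θ̇'−θ̇)/dt = (-0.316734045−-0.334511596)/0.016747 = 1.061536
sinθ=-0.116104, cosθ=0.993237
F = (M+m)·ẍ + m·l·cosθ·θ̈ − m·l·sinθ·θ̇² = -2.376843 + 0.124740 − -0.001537 = -2.250566

F = -2.250566 N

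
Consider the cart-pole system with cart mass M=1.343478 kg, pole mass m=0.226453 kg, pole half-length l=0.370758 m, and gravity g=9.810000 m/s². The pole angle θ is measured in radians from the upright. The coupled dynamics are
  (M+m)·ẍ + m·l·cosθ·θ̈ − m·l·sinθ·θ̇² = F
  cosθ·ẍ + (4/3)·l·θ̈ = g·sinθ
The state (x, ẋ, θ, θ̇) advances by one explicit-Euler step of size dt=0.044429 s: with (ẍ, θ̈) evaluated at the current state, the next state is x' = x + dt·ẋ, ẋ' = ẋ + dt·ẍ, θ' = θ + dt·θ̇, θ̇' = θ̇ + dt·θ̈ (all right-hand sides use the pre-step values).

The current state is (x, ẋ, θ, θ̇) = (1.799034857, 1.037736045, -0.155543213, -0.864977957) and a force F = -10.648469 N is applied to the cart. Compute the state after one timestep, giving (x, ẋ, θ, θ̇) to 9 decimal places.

(1.845140432, 0.708570127, -0.193973319, -0.343738037)

sinθ=-0.154916777, cosθ=0.987927524
temp = (F + m·l·θ̇²·sinθ)/(M+m) = (-10.648469 + -0.009731441)/1.569931 = -6.788961069
θ̈ = (g·sinθ − cosθ·temp)/(l·(4/3 − m·cos²θ/(M+m))) = 11.731975068
ẍ = temp − m·l·θ̈·cosθ/(M+m) = -7.408807723
Euler: x'=1.799034857+0.044429·1.037736045=1.845140432, ẋ'=1.037736045+0.044429·-7.408807723=0.708570127
       θ'=-0.155543213+0.044429·-0.864977957=-0.193973319, θ̇'=-0.864977957+0.044429·11.731975068=-0.343738037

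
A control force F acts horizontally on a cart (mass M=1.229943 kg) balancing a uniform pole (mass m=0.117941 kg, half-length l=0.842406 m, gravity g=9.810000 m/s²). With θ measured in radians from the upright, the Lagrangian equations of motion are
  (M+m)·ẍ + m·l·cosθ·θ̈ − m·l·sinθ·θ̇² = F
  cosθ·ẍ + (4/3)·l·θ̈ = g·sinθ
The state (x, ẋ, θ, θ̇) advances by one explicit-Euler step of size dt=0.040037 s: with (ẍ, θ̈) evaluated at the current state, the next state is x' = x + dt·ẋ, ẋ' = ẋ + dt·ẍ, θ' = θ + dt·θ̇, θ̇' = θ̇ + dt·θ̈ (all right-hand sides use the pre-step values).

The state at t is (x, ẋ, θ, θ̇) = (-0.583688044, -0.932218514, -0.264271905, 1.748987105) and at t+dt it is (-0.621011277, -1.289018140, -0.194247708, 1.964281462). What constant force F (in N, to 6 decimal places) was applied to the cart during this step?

F = -11.416898 N

ẍ = (ẋ'−ẋ)/dt = (-1.289018140−-0.932218514)/0.040037 = -8.911747
θ̈ = (θ̇'−θ̇)/dt = (1.964281462−1.748987105)/0.040037 = 5.377385
sinθ=-0.261207, cosθ=0.965283
F = (M+m)·ẍ + m·l·cosθ·θ̈ − m·l·sinθ·θ̇² = -12.012002 + 0.515718 − -0.079386 = -11.416898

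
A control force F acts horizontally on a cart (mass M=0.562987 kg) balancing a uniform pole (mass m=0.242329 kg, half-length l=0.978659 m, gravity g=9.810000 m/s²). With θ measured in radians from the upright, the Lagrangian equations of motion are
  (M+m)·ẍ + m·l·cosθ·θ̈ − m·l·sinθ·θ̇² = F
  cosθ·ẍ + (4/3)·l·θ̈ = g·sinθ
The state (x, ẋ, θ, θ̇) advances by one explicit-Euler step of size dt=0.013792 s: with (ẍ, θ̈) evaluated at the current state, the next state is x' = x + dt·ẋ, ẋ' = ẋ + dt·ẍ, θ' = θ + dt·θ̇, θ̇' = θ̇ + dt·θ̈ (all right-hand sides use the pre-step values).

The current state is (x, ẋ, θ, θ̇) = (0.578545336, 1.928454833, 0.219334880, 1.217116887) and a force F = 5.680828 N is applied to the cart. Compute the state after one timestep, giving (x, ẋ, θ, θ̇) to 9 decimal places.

sinθ=0.217580486, cosθ=0.976042382
temp = (F + m·l·θ̇²·sinθ)/(M+m) = (5.680828 + 0.076440110)/0.805316 = 7.149079504
θ̈ = (g·sinθ − cosθ·temp)/(l·(4/3 − m·cos²θ/(M+m))) = -4.728299281
ẍ = temp − m·l·θ̈·cosθ/(M+m) = 8.508156592
Euler: x'=0.578545336+0.013792·1.928454833=0.605142585, ẋ'=1.928454833+0.013792·8.508156592=2.045799329
       θ'=0.219334880+0.013792·1.217116887=0.236121356, θ̇'=1.217116887+0.013792·-4.728299281=1.151904183

(0.605142585, 2.045799329, 0.236121356, 1.151904183)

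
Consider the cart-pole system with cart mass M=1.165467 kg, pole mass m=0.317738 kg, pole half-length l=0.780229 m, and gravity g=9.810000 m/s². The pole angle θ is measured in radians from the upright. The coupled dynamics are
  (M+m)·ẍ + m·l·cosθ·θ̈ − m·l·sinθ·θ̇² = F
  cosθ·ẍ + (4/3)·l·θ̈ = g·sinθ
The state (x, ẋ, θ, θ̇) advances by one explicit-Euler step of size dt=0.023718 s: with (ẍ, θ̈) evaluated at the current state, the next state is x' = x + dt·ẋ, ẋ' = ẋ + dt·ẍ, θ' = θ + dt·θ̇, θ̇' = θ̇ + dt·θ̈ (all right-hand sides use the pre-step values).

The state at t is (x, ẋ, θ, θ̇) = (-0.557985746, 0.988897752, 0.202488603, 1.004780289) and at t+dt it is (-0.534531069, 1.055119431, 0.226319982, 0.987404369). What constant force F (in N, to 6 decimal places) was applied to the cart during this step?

F = 3.912930 N

ẍ = (ẋ'−ẋ)/dt = (1.055119431−0.988897752)/0.023718 = 2.792043
θ̈ = (θ̇'−θ̇)/dt = (0.987404369−1.004780289)/0.023718 = -0.732605
sinθ=0.201108, cosθ=0.979569
F = (M+m)·ẍ + m·l·cosθ·θ̈ − m·l·sinθ·θ̇² = 4.141172 + -0.177908 − 0.050334 = 3.912930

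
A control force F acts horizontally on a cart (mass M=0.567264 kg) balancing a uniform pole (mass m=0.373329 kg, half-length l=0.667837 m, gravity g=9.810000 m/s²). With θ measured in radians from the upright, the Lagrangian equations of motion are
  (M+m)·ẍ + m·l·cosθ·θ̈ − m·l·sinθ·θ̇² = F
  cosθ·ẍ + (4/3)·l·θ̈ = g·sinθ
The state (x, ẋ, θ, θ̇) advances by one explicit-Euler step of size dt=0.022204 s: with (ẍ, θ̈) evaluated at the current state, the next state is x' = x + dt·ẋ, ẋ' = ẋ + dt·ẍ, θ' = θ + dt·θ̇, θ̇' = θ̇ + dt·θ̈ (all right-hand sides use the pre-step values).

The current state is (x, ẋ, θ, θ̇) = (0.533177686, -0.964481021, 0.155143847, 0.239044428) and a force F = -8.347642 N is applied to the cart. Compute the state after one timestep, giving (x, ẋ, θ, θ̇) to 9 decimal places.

(0.511762349, -1.256131675, 0.160451589, 0.600441690)

sinθ=0.154522220, cosθ=0.987989313
temp = (F + m·l·θ̇²·sinθ)/(M+m) = (-8.347642 + 0.002201458)/0.940593 = -8.872530991
θ̈ = (g·sinθ − cosθ·temp)/(l·(4/3 − m·cos²θ/(M+m))) = 16.276223313
ẍ = temp − m·l·θ̈·cosθ/(M+m) = -13.135050189
Euler: x'=0.533177686+0.022204·-0.964481021=0.511762349, ẋ'=-0.964481021+0.022204·-13.135050189=-1.256131675
       θ'=0.155143847+0.022204·0.239044428=0.160451589, θ̇'=0.239044428+0.022204·16.276223313=0.600441690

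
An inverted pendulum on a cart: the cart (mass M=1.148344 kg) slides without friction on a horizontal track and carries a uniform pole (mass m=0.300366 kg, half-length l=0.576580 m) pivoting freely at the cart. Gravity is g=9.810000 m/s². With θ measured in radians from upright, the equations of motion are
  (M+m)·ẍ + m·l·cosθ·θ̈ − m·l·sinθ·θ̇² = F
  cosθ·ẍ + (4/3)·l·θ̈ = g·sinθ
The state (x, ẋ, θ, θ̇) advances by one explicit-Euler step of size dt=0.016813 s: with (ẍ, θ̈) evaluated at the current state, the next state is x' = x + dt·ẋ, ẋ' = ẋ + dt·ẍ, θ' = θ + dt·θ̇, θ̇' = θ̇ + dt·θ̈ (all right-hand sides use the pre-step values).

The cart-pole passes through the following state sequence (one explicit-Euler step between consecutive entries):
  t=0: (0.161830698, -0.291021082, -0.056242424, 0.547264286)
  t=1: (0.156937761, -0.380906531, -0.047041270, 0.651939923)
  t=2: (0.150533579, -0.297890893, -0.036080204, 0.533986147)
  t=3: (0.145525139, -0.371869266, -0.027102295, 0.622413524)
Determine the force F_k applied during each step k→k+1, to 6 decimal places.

step 0→1:
  ẍ = (ẋ'−ẋ)/dt = (-0.380906531−-0.291021082)/0.016813 = -5.346187
  θ̈ = (θ̇'−θ̇)/dt = (0.651939923−0.547264286)/0.016813 = 6.225875
  sinθ=-0.056213, cosθ=0.998419
  F = (M+m)·ẍ + m·l·cosθ·θ̈ − m·l·sinθ·θ̇² = -7.745075 + 1.076523 − -0.002916 = -6.665636
step 1→2:
  ẍ = (ẋ'−ẋ)/dt = (-0.297890893−-0.380906531)/0.016813 = 4.937586
  θ̈ = (θ̇'−θ̇)/dt = (0.533986147−0.651939923)/0.016813 = -7.015629
  sinθ=-0.047024, cosθ=0.998894
  F = (M+m)·ẍ + m·l·cosθ·θ̈ − m·l·sinθ·θ̇² = 7.153131 + -1.213658 − -0.003461 = 5.942934
step 2→3:
  ẍ = (ẋ'−ẋ)/dt = (-0.371869266−-0.297890893)/0.016813 = -4.400070
  θ̈ = (θ̇'−θ̇)/dt = (0.622413524−0.533986147)/0.016813 = 5.259465
  sinθ=-0.036072, cosθ=0.999349
  F = (M+m)·ẍ + m·l·cosθ·θ̈ − m·l·sinθ·θ̇² = -6.374425 + 0.910268 − -0.001781 = -5.462376

F_0 = -6.665636 N
F_1 = 5.942934 N
F_2 = -5.462376 N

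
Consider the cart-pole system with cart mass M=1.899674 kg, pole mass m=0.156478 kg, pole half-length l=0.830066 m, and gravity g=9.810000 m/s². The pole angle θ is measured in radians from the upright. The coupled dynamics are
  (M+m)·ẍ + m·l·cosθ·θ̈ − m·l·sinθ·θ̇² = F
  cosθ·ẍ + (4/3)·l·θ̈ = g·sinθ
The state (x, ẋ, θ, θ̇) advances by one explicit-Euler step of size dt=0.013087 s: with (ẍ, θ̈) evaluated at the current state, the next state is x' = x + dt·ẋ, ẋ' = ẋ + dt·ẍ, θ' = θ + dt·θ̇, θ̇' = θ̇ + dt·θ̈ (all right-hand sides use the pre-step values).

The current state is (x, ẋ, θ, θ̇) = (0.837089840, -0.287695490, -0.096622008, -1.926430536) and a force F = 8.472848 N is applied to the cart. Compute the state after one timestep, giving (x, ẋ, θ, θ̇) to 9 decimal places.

(0.833324769, -0.230103264, -0.121833204, -1.989415567)

sinθ=-0.096471737, cosθ=0.995335724
temp = (F + m·l·θ̇²·sinθ)/(M+m) = (8.472848 + -0.046502116)/2.056152 = 4.098114285
θ̈ = (g·sinθ − cosθ·temp)/(l·(4/3 − m·cos²θ/(M+m))) = -4.812793668
ẍ = temp − m·l·θ̈·cosθ/(M+m) = 4.400720282
Euler: x'=0.837089840+0.013087·-0.287695490=0.833324769, ẋ'=-0.287695490+0.013087·4.400720282=-0.230103264
       θ'=-0.096622008+0.013087·-1.926430536=-0.121833204, θ̇'=-1.926430536+0.013087·-4.812793668=-1.989415567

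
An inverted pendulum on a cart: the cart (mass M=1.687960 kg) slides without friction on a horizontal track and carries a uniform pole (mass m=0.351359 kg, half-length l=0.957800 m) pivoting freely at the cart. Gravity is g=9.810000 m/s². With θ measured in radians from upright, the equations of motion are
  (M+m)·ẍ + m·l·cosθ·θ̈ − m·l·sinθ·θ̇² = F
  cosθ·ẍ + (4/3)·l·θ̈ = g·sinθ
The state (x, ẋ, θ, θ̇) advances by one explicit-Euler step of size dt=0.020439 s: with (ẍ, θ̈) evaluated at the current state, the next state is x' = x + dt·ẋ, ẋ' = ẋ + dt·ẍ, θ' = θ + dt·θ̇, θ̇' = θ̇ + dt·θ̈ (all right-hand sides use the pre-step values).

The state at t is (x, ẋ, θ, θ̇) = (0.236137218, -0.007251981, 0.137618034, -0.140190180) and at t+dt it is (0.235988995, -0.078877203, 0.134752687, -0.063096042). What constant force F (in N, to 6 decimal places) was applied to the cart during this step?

F = -5.890009 N

ẍ = (ẋ'−ẋ)/dt = (-0.078877203−-0.007251981)/0.020439 = -3.504341
θ̈ = (θ̇'−θ̇)/dt = (-0.063096042−-0.140190180)/0.020439 = 3.771913
sinθ=0.137184, cosθ=0.990546
F = (M+m)·ẍ + m·l·cosθ·θ̈ − m·l·sinθ·θ̇² = -7.146469 + 1.257367 − 0.000907 = -5.890009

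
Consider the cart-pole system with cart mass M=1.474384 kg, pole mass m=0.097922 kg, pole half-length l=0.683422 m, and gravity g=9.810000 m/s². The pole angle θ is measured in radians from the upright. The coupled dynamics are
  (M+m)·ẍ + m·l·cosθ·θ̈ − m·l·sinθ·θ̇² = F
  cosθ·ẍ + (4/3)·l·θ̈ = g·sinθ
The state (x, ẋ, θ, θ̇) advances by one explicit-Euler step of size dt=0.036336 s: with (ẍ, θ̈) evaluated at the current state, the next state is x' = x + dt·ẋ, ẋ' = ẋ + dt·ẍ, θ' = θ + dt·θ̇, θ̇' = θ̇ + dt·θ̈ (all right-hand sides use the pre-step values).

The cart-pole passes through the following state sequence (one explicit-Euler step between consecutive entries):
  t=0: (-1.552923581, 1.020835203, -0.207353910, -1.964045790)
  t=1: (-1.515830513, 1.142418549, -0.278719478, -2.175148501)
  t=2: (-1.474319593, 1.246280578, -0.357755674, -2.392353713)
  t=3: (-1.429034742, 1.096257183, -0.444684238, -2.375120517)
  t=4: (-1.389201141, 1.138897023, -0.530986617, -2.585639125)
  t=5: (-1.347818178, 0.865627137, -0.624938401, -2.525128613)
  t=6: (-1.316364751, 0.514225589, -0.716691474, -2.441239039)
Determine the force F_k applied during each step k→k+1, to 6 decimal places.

step 0→1:
  ẍ = (ẋ'−ẋ)/dt = (1.142418549−1.020835203)/0.036336 = 3.346085
  θ̈ = (θ̇'−θ̇)/dt = (-2.175148501−-1.964045790)/0.036336 = -5.809740
  sinθ=-0.205871, cosθ=0.978579
  F = (M+m)·ẍ + m·l·cosθ·θ̈ − m·l·sinθ·θ̇² = 5.261070 + -0.380471 − -0.053146 = 4.933744
step 1→2:
  ẍ = (ẋ'−ẋ)/dt = (1.246280578−1.142418549)/0.036336 = 2.858378
  θ̈ = (θ̇'−θ̇)/dt = (-2.392353713−-2.175148501)/0.036336 = -5.977686
  sinθ=-0.275125, cosθ=0.961409
  F = (M+m)·ẍ + m·l·cosθ·θ̈ − m·l·sinθ·θ̇² = 4.494245 + -0.384601 − -0.087112 = 4.196756
step 2→3:
  ẍ = (ẋ'−ẋ)/dt = (1.096257183−1.246280578)/0.036336 = -4.128781
  θ̈ = (θ̇'−θ̇)/dt = (-2.375120517−-2.392353713)/0.036336 = 0.474273
  sinθ=-0.350173, cosθ=0.936685
  F = (M+m)·ẍ + m·l·cosθ·θ̈ − m·l·sinθ·θ̇² = -6.491708 + 0.029730 − -0.134123 = -6.327855
step 3→4:
  ẍ = (ẋ'−ẋ)/dt = (1.138897023−1.096257183)/0.036336 = 1.173487
  θ̈ = (θ̇'−θ̇)/dt = (-2.585639125−-2.375120517)/0.036336 = -5.793665
  sinθ=-0.430173, cosθ=0.902747
  F = (M+m)·ẍ + m·l·cosθ·θ̈ − m·l·sinθ·θ̇² = 1.845081 + -0.350016 − -0.162399 = 1.657464
step 4→5:
  ẍ = (ẋ'−ẋ)/dt = (0.865627137−1.138897023)/0.036336 = -7.520638
  θ̈ = (θ̇'−θ̇)/dt = (-2.525128613−-2.585639125)/0.036336 = 1.665305
  sinθ=-0.506384, cosθ=0.862308
  F = (M+m)·ẍ + m·l·cosθ·θ̈ − m·l·sinθ·θ̇² = -11.824744 + 0.096100 − -0.226561 = -11.502082
step 5→6:
  ẍ = (ẋ'−ẋ)/dt = (0.514225589−0.865627137)/0.036336 = -9.670892
  θ̈ = (θ̇'−θ̇)/dt = (-2.441239039−-2.525128613)/0.036336 = 2.308718
  sinθ=-0.585047, cosθ=0.810999
  F = (M+m)·ẍ + m·l·cosθ·θ̈ − m·l·sinθ·θ̇² = -15.205602 + 0.125303 − -0.249648 = -14.830652

F_0 = 4.933744 N
F_1 = 4.196756 N
F_2 = -6.327855 N
F_3 = 1.657464 N
F_4 = -11.502082 N
F_5 = -14.830652 N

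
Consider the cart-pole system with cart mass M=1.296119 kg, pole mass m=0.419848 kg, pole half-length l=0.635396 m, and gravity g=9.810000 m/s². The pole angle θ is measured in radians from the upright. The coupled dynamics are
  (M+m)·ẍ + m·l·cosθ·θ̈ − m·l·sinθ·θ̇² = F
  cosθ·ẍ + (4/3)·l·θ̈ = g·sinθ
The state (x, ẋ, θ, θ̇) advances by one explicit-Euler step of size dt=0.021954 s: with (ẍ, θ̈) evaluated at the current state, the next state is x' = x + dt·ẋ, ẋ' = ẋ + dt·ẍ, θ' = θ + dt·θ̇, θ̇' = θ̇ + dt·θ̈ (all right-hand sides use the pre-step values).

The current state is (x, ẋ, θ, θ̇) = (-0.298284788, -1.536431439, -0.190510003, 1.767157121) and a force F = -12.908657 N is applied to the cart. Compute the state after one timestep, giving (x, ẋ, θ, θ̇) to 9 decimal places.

sinθ=-0.189359695, cosθ=0.981907789
temp = (F + m·l·θ̇²·sinθ)/(M+m) = (-12.908657 + -0.157751843)/1.715967 = -7.614603802
θ̈ = (g·sinθ − cosθ·temp)/(l·(4/3 − m·cos²θ/(M+m))) = 8.058471972
ẍ = temp − m·l·θ̈·cosθ/(M+m) = -8.844733883
Euler: x'=-0.298284788+0.021954·-1.536431439=-0.332015604, ẋ'=-1.536431439+0.021954·-8.844733883=-1.730608727
       θ'=-0.190510003+0.021954·1.767157121=-0.151713836, θ̇'=1.767157121+0.021954·8.058471972=1.944072815

(-0.332015604, -1.730608727, -0.151713836, 1.944072815)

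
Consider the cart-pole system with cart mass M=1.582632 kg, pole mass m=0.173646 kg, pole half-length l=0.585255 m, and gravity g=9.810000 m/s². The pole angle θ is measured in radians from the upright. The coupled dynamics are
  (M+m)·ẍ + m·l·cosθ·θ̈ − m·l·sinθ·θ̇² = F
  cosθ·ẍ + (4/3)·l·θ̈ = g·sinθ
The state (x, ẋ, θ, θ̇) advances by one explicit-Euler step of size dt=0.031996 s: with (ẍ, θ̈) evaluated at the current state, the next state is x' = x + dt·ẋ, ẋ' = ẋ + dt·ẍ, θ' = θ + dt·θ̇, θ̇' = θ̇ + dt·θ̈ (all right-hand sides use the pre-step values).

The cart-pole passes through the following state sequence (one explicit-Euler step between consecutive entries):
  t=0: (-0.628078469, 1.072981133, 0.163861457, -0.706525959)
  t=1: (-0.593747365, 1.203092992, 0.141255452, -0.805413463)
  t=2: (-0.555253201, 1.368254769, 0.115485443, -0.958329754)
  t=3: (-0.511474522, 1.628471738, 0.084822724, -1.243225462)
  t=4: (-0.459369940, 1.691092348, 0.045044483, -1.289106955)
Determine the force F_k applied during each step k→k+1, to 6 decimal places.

F_0 = 6.823752 N
F_1 = 8.575677 N
F_2 = 13.373826 N
F_3 = 3.278765 N

step 0→1:
  ẍ = (ẋ'−ẋ)/dt = (1.203092992−1.072981133)/0.031996 = 4.066504
  θ̈ = (θ̇'−θ̇)/dt = (-0.805413463−-0.706525959)/0.031996 = -3.090621
  sinθ=0.163129, cosθ=0.986605
  F = (M+m)·ẍ + m·l·cosθ·θ̈ − m·l·sinθ·θ̇² = 7.141911 + -0.309884 − 0.008276 = 6.823752
step 1→2:
  ẍ = (ẋ'−ẋ)/dt = (1.368254769−1.203092992)/0.031996 = 5.161951
  θ̈ = (θ̇'−θ̇)/dt = (-0.958329754−-0.805413463)/0.031996 = -4.779232
  sinθ=0.140786, cosθ=0.990040
  F = (M+m)·ẍ + m·l·cosθ·θ̈ − m·l·sinθ·θ̇² = 9.065821 + -0.480862 − 0.009281 = 8.575677
step 2→3:
  ẍ = (ẋ'−ẋ)/dt = (1.628471738−1.368254769)/0.031996 = 8.132797
  θ̈ = (θ̇'−θ̇)/dt = (-1.243225462−-0.958329754)/0.031996 = -8.904104
  sinθ=0.115229, cosθ=0.993339
  F = (M+m)·ẍ + m·l·cosθ·θ̈ − m·l·sinθ·θ̇² = 14.283452 + -0.898871 − 0.010755 = 13.373826
step 3→4:
  ẍ = (ẋ'−ẋ)/dt = (1.691092348−1.628471738)/0.031996 = 1.957139
  θ̈ = (θ̇'−θ̇)/dt = (-1.289106955−-1.243225462)/0.031996 = -1.433976
  sinθ=0.084721, cosθ=0.996405
  F = (M+m)·ẍ + m·l·cosθ·θ̈ − m·l·sinθ·θ̇² = 3.437280 + -0.145207 − 0.013308 = 3.278765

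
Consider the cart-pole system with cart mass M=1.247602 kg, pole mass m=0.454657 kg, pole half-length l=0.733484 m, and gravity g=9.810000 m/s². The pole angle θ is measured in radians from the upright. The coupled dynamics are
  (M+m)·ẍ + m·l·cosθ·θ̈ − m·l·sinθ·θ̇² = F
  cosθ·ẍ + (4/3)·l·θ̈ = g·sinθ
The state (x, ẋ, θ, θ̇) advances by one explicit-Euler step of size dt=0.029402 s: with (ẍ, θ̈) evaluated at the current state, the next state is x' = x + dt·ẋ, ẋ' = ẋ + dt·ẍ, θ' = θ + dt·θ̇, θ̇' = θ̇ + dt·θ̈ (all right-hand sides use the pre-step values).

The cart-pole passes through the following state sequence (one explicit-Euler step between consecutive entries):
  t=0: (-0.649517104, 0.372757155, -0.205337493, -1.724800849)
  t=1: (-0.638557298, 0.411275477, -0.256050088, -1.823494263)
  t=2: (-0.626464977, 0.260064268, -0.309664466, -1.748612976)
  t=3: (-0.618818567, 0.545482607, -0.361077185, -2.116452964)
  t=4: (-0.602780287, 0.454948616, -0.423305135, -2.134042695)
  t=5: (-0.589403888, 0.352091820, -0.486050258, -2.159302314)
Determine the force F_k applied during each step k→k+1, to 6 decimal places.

F_0 = 1.336458 N
F_1 = -7.652063 N
F_2 = 12.861648 N
F_3 = -4.900468 N
F_4 = -5.592354 N

step 0→1:
  ẍ = (ẋ'−ẋ)/dt = (0.411275477−0.372757155)/0.029402 = 1.310058
  θ̈ = (θ̇'−θ̇)/dt = (-1.823494263−-1.724800849)/0.029402 = -3.356690
  sinθ=-0.203898, cosθ=0.978992
  F = (M+m)·ẍ + m·l·cosθ·θ̈ − m·l·sinθ·θ̇² = 2.230058 + -1.095885 − -0.202285 = 1.336458
step 1→2:
  ẍ = (ẋ'−ẋ)/dt = (0.260064268−0.411275477)/0.029402 = -5.142889
  θ̈ = (θ̇'−θ̇)/dt = (-1.748612976−-1.823494263)/0.029402 = 2.546809
  sinθ=-0.253261, cosθ=0.967398
  F = (M+m)·ẍ + m·l·cosθ·θ̈ − m·l·sinθ·θ̇² = -8.754528 + 0.821630 − -0.280836 = -7.652063
step 2→3:
  ẍ = (ẋ'−ẋ)/dt = (0.545482607−0.260064268)/0.029402 = 9.707446
  θ̈ = (θ̇'−θ̇)/dt = (-2.116452964−-1.748612976)/0.029402 = -12.510713
  sinθ=-0.304739, cosθ=0.952436
  F = (M+m)·ẍ + m·l·cosθ·θ̈ − m·l·sinθ·θ̇² = 16.524588 + -3.973675 − -0.310735 = 12.861648
step 3→4:
  ẍ = (ẋ'−ẋ)/dt = (0.454948616−0.545482607)/0.029402 = -3.079178
  θ̈ = (θ̇'−θ̇)/dt = (-2.134042695−-2.116452964)/0.029402 = -0.598249
  sinθ=-0.353282, cosθ=0.935517
  F = (M+m)·ẍ + m·l·cosθ·θ̈ − m·l·sinθ·θ̇² = -5.241558 + -0.186642 − -0.527732 = -4.900468
step 4→5:
  ẍ = (ẋ'−ẋ)/dt = (0.352091820−0.454948616)/0.029402 = -3.498293
  θ̈ = (θ̇'−θ̇)/dt = (-2.159302314−-2.134042695)/0.029402 = -0.859112
  sinθ=-0.410776, cosθ=0.911736
  F = (M+m)·ẍ + m·l·cosθ·θ̈ − m·l·sinθ·θ̇² = -5.955000 + -0.261212 − -0.623858 = -5.592354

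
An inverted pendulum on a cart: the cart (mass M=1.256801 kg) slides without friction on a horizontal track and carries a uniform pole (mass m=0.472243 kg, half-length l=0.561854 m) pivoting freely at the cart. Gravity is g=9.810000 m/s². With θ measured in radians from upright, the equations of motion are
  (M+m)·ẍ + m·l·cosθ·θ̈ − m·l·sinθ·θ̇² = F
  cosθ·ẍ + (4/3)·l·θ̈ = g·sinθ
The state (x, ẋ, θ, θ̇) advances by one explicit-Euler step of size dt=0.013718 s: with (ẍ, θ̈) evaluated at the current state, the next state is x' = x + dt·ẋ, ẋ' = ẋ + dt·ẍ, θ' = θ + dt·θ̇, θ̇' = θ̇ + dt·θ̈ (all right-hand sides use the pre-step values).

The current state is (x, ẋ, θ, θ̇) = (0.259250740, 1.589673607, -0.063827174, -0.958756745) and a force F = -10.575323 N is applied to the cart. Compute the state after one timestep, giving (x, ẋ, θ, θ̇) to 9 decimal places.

sinθ=-0.063783845, cosθ=0.997963737
temp = (F + m·l·θ̇²·sinθ)/(M+m) = (-10.575323 + -0.015556667)/1.729044 = -6.125280599
θ̈ = (g·sinθ − cosθ·temp)/(l·(4/3 − m·cos²θ/(M+m))) = 9.201779606
ẍ = temp − m·l·θ̈·cosθ/(M+m) = -7.534470587
Euler: x'=0.259250740+0.013718·1.589673607=0.281057883, ẋ'=1.589673607+0.013718·-7.534470587=1.486315739
       θ'=-0.063827174+0.013718·-0.958756745=-0.076979399, θ̇'=-0.958756745+0.013718·9.201779606=-0.832526732

(0.281057883, 1.486315739, -0.076979399, -0.832526732)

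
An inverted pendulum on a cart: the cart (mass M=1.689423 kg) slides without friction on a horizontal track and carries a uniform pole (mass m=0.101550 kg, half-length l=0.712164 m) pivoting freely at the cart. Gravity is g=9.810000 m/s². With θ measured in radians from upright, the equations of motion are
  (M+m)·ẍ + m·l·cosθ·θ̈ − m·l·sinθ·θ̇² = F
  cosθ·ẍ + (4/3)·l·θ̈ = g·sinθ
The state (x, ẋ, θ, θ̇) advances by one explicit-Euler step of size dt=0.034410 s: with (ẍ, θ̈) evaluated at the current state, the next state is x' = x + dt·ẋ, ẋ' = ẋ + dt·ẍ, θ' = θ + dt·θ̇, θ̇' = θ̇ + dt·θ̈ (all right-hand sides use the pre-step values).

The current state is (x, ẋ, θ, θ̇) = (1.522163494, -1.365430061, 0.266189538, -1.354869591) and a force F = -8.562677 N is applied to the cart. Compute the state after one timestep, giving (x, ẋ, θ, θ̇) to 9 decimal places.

(1.475179046, -1.539820074, 0.219568475, -1.084167040)

sinθ=0.263057097, cosθ=0.964780267
temp = (F + m·l·θ̇²·sinθ)/(M+m) = (-8.562677 + 0.034922470)/1.790973 = -4.761520430
θ̈ = (g·sinθ − cosθ·temp)/(l·(4/3 − m·cos²θ/(M+m))) = 7.866973303
ẍ = temp − m·l·θ̈·cosθ/(M+m) = -5.068003856
Euler: x'=1.522163494+0.034410·-1.365430061=1.475179046, ẋ'=-1.365430061+0.034410·-5.068003856=-1.539820074
       θ'=0.266189538+0.034410·-1.354869591=0.219568475, θ̇'=-1.354869591+0.034410·7.866973303=-1.084167040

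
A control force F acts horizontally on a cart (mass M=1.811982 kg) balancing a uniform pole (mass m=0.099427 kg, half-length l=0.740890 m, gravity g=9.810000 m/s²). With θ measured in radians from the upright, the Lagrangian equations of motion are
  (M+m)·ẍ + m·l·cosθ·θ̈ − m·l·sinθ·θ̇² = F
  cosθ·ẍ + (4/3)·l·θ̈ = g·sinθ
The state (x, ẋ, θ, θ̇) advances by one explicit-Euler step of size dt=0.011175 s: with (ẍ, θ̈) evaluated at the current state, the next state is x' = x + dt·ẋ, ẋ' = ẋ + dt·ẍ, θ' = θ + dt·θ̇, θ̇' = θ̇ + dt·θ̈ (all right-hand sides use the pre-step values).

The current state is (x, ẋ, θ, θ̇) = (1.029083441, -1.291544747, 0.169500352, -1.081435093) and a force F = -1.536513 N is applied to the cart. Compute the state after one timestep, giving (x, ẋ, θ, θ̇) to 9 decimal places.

(1.014650428, -1.301532665, 0.157415315, -1.052748946)

sinθ=0.168689883, cosθ=0.985669176
temp = (F + m·l·θ̇²·sinθ)/(M+m) = (-1.536513 + 0.014532757)/1.911409 = -0.796260896
θ̈ = (g·sinθ − cosθ·temp)/(l·(4/3 − m·cos²θ/(M+m))) = 2.566993047
ẍ = temp − m·l·θ̈·cosθ/(M+m) = -0.893773400
Euler: x'=1.029083441+0.011175·-1.291544747=1.014650428, ẋ'=-1.291544747+0.011175·-0.893773400=-1.301532665
       θ'=0.169500352+0.011175·-1.081435093=0.157415315, θ̇'=-1.081435093+0.011175·2.566993047=-1.052748946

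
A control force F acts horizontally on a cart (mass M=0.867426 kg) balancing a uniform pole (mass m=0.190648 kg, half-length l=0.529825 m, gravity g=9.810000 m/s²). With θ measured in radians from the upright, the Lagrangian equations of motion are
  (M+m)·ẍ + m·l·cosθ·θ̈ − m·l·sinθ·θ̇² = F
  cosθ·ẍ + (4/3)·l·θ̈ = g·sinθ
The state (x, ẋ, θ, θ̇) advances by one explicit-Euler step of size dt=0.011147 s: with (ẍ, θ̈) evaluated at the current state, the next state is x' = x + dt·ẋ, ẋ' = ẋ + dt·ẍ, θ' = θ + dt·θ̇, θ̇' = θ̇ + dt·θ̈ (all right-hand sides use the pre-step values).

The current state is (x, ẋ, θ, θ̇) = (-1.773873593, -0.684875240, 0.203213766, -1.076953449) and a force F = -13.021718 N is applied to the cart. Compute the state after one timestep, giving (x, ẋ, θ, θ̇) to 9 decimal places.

(-1.781507897, -0.845563999, 0.191208966, -0.822928786)

sinθ=0.201818004, cosθ=0.979423041
temp = (F + m·l·θ̇²·sinθ)/(M+m) = (-13.021718 + 0.023643865)/1.058074 = -12.284655076
θ̈ = (g·sinθ − cosθ·temp)/(l·(4/3 − m·cos²θ/(M+m))) = 22.788612439
ẍ = temp − m·l·θ̈·cosθ/(M+m) = -14.415426467
Euler: x'=-1.773873593+0.011147·-0.684875240=-1.781507897, ẋ'=-0.684875240+0.011147·-14.415426467=-0.845563999
       θ'=0.203213766+0.011147·-1.076953449=0.191208966, θ̇'=-1.076953449+0.011147·22.788612439=-0.822928786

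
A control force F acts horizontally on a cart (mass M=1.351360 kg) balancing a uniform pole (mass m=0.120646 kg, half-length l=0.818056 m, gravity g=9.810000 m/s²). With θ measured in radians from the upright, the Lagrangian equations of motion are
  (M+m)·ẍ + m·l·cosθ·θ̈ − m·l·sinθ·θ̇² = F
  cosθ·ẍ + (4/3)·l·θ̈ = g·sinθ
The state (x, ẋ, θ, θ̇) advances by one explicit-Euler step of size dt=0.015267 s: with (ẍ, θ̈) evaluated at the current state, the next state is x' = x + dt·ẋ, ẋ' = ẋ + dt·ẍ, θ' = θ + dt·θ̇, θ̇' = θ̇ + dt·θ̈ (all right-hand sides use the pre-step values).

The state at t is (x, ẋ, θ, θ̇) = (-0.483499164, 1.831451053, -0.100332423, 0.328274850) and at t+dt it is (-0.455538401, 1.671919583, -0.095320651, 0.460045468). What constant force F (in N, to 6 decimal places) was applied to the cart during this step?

F = -14.532999 N

ẍ = (ẋ'−ẋ)/dt = (1.671919583−1.831451053)/0.015267 = -10.449431
θ̈ = (θ̇'−θ̇)/dt = (0.460045468−0.328274850)/0.015267 = 8.631075
sinθ=-0.100164, cosθ=0.994971
F = (M+m)·ẍ + m·l·cosθ·θ̈ − m·l·sinθ·θ̇² = -15.381626 + 0.847562 − -0.001065 = -14.532999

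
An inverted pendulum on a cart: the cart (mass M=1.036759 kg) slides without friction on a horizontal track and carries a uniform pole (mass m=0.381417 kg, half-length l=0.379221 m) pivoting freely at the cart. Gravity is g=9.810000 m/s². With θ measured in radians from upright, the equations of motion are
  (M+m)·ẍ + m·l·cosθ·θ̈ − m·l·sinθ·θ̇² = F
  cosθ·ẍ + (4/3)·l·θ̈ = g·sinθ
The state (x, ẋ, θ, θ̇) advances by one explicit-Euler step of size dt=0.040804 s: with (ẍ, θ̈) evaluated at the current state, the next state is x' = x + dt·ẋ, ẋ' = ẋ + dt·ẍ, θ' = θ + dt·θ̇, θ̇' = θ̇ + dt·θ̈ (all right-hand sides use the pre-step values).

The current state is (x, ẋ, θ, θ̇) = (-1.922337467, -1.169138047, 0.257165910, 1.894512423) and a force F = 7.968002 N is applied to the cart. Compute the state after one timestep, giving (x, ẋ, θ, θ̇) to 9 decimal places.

(-1.970042976, -0.906368070, 0.334469595, 1.593264525)

sinθ=0.254340687, cosθ=0.967114686
temp = (F + m·l·θ̇²·sinθ)/(M+m) = (7.968002 + 0.132039290)/1.418176 = 5.711591008
θ̈ = (g·sinθ − cosθ·temp)/(l·(4/3 − m·cos²θ/(M+m))) = -7.382803098
ẍ = temp − m·l·θ̈·cosθ/(M+m) = 6.439809256
Euler: x'=-1.922337467+0.040804·-1.169138047=-1.970042976, ẋ'=-1.169138047+0.040804·6.439809256=-0.906368070
       θ'=0.257165910+0.040804·1.894512423=0.334469595, θ̇'=1.894512423+0.040804·-7.382803098=1.593264525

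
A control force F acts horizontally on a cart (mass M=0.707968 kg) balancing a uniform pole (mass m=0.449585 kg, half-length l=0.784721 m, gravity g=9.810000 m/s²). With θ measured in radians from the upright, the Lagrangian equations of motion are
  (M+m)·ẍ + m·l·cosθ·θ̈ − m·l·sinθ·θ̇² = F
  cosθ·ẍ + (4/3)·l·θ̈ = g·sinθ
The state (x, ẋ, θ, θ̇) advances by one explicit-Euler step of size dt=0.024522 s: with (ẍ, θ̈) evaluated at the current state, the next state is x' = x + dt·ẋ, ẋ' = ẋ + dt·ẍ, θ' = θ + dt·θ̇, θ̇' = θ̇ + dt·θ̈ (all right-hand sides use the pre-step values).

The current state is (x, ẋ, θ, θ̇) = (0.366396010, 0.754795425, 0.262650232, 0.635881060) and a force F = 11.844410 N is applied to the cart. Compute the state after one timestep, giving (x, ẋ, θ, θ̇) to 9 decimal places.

(0.384905103, 1.076252021, 0.278243307, 0.398880022)

sinθ=0.259640804, cosθ=0.965705262
temp = (F + m·l·θ̇²·sinθ)/(M+m) = (11.844410 + 0.037038365)/1.157553 = 10.264280223
θ̈ = (g·sinθ − cosθ·temp)/(l·(4/3 − m·cos²θ/(M+m))) = -9.664833112
ẍ = temp − m·l·θ̈·cosθ/(M+m) = 13.108906125
Euler: x'=0.366396010+0.024522·0.754795425=0.384905103, ẋ'=0.754795425+0.024522·13.108906125=1.076252021
       θ'=0.262650232+0.024522·0.635881060=0.278243307, θ̇'=0.635881060+0.024522·-9.664833112=0.398880022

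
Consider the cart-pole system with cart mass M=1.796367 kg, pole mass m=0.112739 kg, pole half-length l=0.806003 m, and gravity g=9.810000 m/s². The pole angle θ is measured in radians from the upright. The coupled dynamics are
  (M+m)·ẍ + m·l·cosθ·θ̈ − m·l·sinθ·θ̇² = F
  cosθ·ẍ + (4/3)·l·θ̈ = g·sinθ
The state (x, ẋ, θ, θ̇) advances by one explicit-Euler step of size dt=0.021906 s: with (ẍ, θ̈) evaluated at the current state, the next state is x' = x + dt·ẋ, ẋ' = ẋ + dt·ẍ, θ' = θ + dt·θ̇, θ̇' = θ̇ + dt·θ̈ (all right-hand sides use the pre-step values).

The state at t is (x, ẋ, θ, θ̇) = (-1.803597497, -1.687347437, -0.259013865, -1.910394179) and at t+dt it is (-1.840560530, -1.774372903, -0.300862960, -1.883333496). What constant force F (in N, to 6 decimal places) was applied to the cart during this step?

ẍ = (ẋ'−ẋ)/dt = (-1.774372903−-1.687347437)/0.021906 = -3.972677
θ̈ = (θ̇'−θ̇)/dt = (-1.883333496−-1.910394179)/0.021906 = 1.235309
sinθ=-0.256127, cosθ=0.966643
F = (M+m)·ẍ + m·l·cosθ·θ̈ − m·l·sinθ·θ̇² = -7.584262 + 0.108506 − -0.084940 = -7.390816

F = -7.390816 N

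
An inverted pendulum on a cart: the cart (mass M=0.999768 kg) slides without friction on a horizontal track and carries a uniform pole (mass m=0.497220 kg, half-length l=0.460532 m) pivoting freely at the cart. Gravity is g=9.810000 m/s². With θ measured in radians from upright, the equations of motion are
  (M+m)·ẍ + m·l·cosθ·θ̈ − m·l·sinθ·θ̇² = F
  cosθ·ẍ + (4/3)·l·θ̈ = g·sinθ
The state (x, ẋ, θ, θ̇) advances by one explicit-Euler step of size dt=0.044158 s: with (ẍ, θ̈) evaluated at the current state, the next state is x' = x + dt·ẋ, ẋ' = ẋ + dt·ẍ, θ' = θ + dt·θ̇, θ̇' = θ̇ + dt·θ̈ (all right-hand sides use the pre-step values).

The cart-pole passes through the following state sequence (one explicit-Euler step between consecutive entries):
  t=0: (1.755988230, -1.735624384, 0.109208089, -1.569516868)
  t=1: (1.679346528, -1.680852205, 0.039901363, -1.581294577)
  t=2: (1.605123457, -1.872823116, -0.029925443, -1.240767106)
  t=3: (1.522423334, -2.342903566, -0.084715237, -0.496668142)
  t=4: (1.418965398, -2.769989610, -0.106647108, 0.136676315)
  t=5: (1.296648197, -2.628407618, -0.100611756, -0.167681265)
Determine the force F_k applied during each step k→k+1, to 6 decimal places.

step 0→1:
  ẍ = (ẋ'−ẋ)/dt = (-1.680852205−-1.735624384)/0.044158 = 1.240368
  θ̈ = (θ̇'−θ̇)/dt = (-1.581294577−-1.569516868)/0.044158 = -0.266717
  sinθ=0.108991, cosθ=0.994043
  F = (M+m)·ẍ + m·l·cosθ·θ̈ − m·l·sinθ·θ̇² = 1.856816 + -0.060711 − 0.061480 = 1.734626
step 1→2:
  ẍ = (ẋ'−ẋ)/dt = (-1.872823116−-1.680852205)/0.044158 = -4.347364
  θ̈ = (θ̇'−θ̇)/dt = (-1.240767106−-1.581294577)/0.044158 = 7.711569
  sinθ=0.039891, cosθ=0.999204
  F = (M+m)·ẍ + m·l·cosθ·θ̈ − m·l·sinθ·θ̇² = -6.507952 + 1.764434 − 0.022841 = -4.766359
step 2→3:
  ẍ = (ẋ'−ẋ)/dt = (-2.342903566−-1.872823116)/0.044158 = -10.645420
  θ̈ = (θ̇'−θ̇)/dt = (-0.496668142−-1.240767106)/0.044158 = 16.850830
  sinθ=-0.029921, cosθ=0.999552
  F = (M+m)·ẍ + m·l·cosθ·θ̈ − m·l·sinθ·θ̇² = -15.936066 + 3.856872 − -0.010548 = -12.068646
step 3→4:
  ẍ = (ẋ'−ẋ)/dt = (-2.769989610−-2.342903566)/0.044158 = -9.671771
  θ̈ = (θ̇'−θ̇)/dt = (0.136676315−-0.496668142)/0.044158 = 14.342689
  sinθ=-0.084614, cosθ=0.996414
  F = (M+m)·ẍ + m·l·cosθ·θ̈ − m·l·sinθ·θ̇² = -14.478524 + 3.272493 − -0.004780 = -11.201252
step 4→5:
  ẍ = (ẋ'−ẋ)/dt = (-2.628407618−-2.769989610)/0.044158 = 3.206259
  θ̈ = (θ̇'−θ̇)/dt = (-0.167681265−0.136676315)/0.044158 = -6.892468
  sinθ=-0.106445, cosθ=0.994319
  F = (M+m)·ẍ + m·l·cosθ·θ̈ − m·l·sinθ·θ̇² = 4.799731 + -1.569310 − -0.000455 = 3.230877

F_0 = 1.734626 N
F_1 = -4.766359 N
F_2 = -12.068646 N
F_3 = -11.201252 N
F_4 = 3.230877 N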